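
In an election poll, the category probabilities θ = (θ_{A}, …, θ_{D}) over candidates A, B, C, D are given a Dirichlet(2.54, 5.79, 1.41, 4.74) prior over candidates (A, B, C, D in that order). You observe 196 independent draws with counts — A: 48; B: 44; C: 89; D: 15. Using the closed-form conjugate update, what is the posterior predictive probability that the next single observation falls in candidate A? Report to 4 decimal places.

0.2401

The Dirichlet prior is conjugate to the Multinomial likelihood: each posterior αⱼ = prior αⱼ + observed count nⱼ.
Posterior concentration: (50.54, 49.79, 90.41, 19.74), total = 210.48.
P(next = A | data) = α_{A}/Σα = 0.2401.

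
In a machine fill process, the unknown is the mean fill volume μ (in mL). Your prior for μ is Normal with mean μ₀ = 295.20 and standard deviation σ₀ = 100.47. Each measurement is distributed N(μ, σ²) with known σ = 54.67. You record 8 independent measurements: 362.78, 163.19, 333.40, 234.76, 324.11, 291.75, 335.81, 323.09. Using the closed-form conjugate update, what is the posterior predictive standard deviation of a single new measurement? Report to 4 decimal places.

For Normal data with known variance σ², a Normal(μ₀, σ₀²) prior on μ is conjugate. Posterior precision = 1/σ₀² + n/σ²; posterior mean is the precision-weighted average of μ₀ and x̄.
σ₀² = 100.47² = 10094.2209, σ² = 54.67² = 2988.8089; σ² + n·σ₀² = 2988.8089 + 8·10094.2209 = 83742.5761.
Posterior precision = 1/σ₀² + n/σ² = 1/10094.2209 + 8/2988.8089 = (σ² + n·σ₀²)/(σ₀²σ²) = 83742.5761/(10094.2209·2988.8089); posterior variance σₙ² = σ₀²σ²/(σ² + n·σ₀²) = 10094.2209·2988.8089/83742.5761 = 360.267127.
Predictive variance for one new observation = σₙ² + σ² = 10094.2209·2988.8089/83742.5761 + 2988.8089 = σ²·(σ₀² + 83742.5761)/83742.5761 = 2988.8089·93836.797/83742.5761 = 3349.076027; SD = √(2988.8089·93836.797/83742.5761) = 57.8712.

57.8712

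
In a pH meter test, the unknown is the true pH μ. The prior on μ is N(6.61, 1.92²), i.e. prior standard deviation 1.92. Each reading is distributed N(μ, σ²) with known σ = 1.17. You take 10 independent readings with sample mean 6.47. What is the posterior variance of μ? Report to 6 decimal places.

For Normal data with known variance σ², a Normal(μ₀, σ₀²) prior on μ is conjugate. Posterior precision = 1/σ₀² + n/σ²; posterior mean is the precision-weighted average of μ₀ and x̄.
σ₀² = 1.92² = 3.6864, σ² = 1.17² = 1.3689; σ² + n·σ₀² = 1.3689 + 10·3.6864 = 38.2329.
Posterior precision = 1/σ₀² + n/σ² = 1/3.6864 + 10/1.3689 = (σ² + n·σ₀²)/(σ₀²σ²) = 38.2329/(3.6864·1.3689); posterior variance σₙ² = σ₀²σ²/(σ² + n·σ₀²) = 3.6864·1.3689/38.2329 = 0.131989.

0.131989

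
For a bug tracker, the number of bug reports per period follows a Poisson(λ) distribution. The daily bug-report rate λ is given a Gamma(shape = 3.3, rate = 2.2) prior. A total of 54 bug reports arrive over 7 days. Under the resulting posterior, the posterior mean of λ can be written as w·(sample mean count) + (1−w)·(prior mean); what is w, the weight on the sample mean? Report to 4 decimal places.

With a Gamma(shape α, rate β) prior, the Poisson likelihood is conjugate: the posterior is Gamma(α + ΣXᵢ, β + n).
Posterior mean = (α₀+S)/(β₀+n) = [n/(β₀+n)]·(S/n) + [β₀/(β₀+n)]·(α₀/β₀), so only n and β₀ enter the weight.
Weight on data w = n/(β₀+n) = 7/(2.2+7) = 7/9.2 = 0.7609.

0.7609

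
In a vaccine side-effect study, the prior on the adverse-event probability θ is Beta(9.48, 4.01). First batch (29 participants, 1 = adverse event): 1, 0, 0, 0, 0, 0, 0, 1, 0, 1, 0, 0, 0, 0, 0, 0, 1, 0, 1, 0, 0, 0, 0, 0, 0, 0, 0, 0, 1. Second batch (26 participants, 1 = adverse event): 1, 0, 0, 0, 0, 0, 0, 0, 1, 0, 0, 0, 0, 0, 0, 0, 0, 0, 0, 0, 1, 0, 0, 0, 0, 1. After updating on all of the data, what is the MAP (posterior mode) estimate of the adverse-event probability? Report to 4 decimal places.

0.2779

The Beta prior is conjugate to a Binomial/Bernoulli likelihood; the update adds successes to α and failures to β.
After batch 1: Beta(9.48+6, 4.01+23) = Beta(15.48, 27.01).
After batch 2: Beta(15.48+4, 27.01+22) = Beta(19.48, 49.01).
Mode of Beta(a,b) for a,b>1 is (a−1)/(a+b−2) = 18.48/66.49 = 0.2779.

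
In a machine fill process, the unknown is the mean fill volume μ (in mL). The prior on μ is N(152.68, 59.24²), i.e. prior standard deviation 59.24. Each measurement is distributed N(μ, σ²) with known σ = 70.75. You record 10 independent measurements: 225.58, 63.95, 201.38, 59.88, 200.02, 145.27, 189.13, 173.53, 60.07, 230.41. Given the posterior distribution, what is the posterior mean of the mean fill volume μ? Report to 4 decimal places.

For Normal data with known variance σ², a Normal(μ₀, σ₀²) prior on μ is conjugate. Posterior precision = 1/σ₀² + n/σ²; posterior mean is the precision-weighted average of μ₀ and x̄.
Σxᵢ = 225.58 + 63.95 + 201.38 + 59.88 + 200.02 + 145.27 + 189.13 + 173.53 + 60.07 + 230.41 = 1549.22, so n·x̄ = 1549.22.
σ₀² = 59.24² = 3509.3776, σ² = 70.75² = 5005.5625; σ² + n·σ₀² = 5005.5625 + 10·3509.3776 = 40099.3385.
Posterior mean = (μ₀/σ₀² + n·x̄/σ²)/(1/σ₀² + n/σ²) = (σ²·μ₀ + σ₀²·n·x̄)/(σ² + n·σ₀²) = (5005.5625·152.68 + 3509.3776·1549.22)/40099.3385 = 6201047.247972/40099.3385 = 154.6421.

154.6421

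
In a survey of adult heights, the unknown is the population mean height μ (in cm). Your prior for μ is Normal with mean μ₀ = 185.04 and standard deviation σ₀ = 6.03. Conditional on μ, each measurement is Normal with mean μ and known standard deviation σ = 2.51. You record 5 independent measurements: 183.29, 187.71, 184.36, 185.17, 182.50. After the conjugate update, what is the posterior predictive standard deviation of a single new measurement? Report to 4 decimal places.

For Normal data with known variance σ², a Normal(μ₀, σ₀²) prior on μ is conjugate. Posterior precision = 1/σ₀² + n/σ²; posterior mean is the precision-weighted average of μ₀ and x̄.
σ₀² = 6.03² = 36.3609, σ² = 2.51² = 6.3001; σ² + n·σ₀² = 6.3001 + 5·36.3609 = 188.1046.
Posterior precision = 1/σ₀² + n/σ² = 1/36.3609 + 5/6.3001 = (σ² + n·σ₀²)/(σ₀²σ²) = 188.1046/(36.3609·6.3001); posterior variance σₙ² = σ₀²σ²/(σ² + n·σ₀²) = 36.3609·6.3001/188.1046 = 1.217819.
Predictive variance for one new observation = σₙ² + σ² = 36.3609·6.3001/188.1046 + 6.3001 = σ²·(σ₀² + 188.1046)/188.1046 = 6.3001·224.4655/188.1046 = 7.517919; SD = √(6.3001·224.4655/188.1046) = 2.7419.

2.7419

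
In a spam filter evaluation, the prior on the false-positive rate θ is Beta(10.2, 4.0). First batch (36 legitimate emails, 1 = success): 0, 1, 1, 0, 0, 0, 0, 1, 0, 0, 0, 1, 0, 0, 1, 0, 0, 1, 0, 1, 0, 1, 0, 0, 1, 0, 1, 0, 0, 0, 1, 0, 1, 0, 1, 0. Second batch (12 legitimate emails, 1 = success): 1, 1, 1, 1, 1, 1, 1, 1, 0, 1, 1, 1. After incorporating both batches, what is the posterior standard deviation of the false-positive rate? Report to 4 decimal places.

0.0626

The Beta prior is conjugate to a Binomial/Bernoulli likelihood; the update adds successes to α and failures to β.
After batch 1: Beta(10.2+13, 4.0+23) = Beta(23.2, 27.0).
After batch 2: Beta(23.2+11, 27.0+1) = Beta(34.2, 28.0).
Var = αβ/((α+β)²(α+β+1)) = 34.2·28.0/(62.2²·63.2) = 0.00391639; SD = √0.00391639 = 0.0626.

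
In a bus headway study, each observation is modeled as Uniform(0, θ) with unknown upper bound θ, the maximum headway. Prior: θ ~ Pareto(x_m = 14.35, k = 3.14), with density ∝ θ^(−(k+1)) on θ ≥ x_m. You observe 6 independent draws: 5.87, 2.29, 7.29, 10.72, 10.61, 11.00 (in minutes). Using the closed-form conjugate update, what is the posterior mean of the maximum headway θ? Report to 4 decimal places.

16.1129

A Pareto(scale x_m, shape k) prior on the upper bound θ of Uniform(0, θ) is conjugate: posterior is Pareto(max(x_m, max xᵢ), k + n).
Sample maximum = 11.00; prior scale x_m = 14.35 → posterior scale = max = 14.35.
Posterior shape = 3.14 + 6 = 9.14.
E[θ|data] = k·x_m/(k−1) = 9.14·14.35/8.14 = 16.1129.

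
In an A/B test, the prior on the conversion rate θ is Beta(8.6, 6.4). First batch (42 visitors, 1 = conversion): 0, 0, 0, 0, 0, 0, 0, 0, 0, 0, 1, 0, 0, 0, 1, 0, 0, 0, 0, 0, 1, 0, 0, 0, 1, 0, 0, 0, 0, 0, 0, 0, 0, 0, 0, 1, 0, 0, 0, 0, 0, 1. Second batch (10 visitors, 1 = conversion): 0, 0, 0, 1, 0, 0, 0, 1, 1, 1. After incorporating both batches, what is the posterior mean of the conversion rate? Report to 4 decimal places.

The Beta prior is conjugate to a Binomial/Bernoulli likelihood; the update adds successes to α and failures to β.
After batch 1: Beta(8.6+6, 6.4+36) = Beta(14.6, 42.4).
After batch 2: Beta(14.6+4, 42.4+6) = Beta(18.6, 48.4).
Posterior mean = α/(α+β) = 18.6/67.0 = 0.2776.

0.2776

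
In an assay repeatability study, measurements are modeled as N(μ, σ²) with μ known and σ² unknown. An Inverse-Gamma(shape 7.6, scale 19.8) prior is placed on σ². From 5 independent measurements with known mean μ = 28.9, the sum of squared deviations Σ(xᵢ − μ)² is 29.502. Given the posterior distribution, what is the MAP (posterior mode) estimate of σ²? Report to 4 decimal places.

With known mean μ and an Inverse-Gamma(α, β) prior on σ², the Normal likelihood is conjugate: posterior is Inv-Gamma(α + n/2, β + Σ(xᵢ−μ)²/2).
Posterior: Inv-Gamma(7.6 + 5/2, 19.8 + 29.502/2) = Inv-Gamma(10.10, 34.5510).
Mode = β/(α+1) = 34.5510/11.10 = 3.1127.

3.1127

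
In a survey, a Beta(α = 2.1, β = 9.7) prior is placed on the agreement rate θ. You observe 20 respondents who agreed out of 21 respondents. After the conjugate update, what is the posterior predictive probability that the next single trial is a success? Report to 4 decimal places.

The Beta prior is conjugate to a Binomial/Bernoulli likelihood; the update adds successes to α and failures to β.
Posterior: Beta(α+k, β+n−k) = Beta(2.1+20, 9.7+1) = Beta(22.1, 10.7).
For a single future Bernoulli trial, P(success | data) = α/(α+β) = 0.6738.

0.6738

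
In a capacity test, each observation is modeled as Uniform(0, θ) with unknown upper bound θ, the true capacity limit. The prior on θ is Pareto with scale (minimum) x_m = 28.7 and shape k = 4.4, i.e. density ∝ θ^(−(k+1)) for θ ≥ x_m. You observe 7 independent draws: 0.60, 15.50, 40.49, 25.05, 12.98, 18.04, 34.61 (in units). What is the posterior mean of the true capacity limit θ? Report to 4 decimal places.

44.3833

A Pareto(scale x_m, shape k) prior on the upper bound θ of Uniform(0, θ) is conjugate: posterior is Pareto(max(x_m, max xᵢ), k + n).
Sample maximum = 40.49; prior scale x_m = 28.7 → posterior scale = max = 40.49.
Posterior shape = 4.4 + 7 = 11.4.
E[θ|data] = k·x_m/(k−1) = 11.4·40.49/10.4 = 44.3833.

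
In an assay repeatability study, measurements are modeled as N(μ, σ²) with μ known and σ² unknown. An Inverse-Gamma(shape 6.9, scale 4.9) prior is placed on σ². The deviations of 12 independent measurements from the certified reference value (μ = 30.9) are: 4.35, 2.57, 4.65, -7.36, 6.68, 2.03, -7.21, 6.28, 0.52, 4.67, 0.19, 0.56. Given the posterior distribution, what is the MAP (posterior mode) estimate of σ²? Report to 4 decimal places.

9.8458

With known mean μ and an Inverse-Gamma(α, β) prior on σ², the Normal likelihood is conjugate: posterior is Inv-Gamma(α + n/2, β + Σ(xᵢ−μ)²/2).
Σ(xᵢ−μ)² = (4.35)² + (2.57)² + (4.65)² + (-7.36)² + (6.68)² + (2.03)² + (-7.21)² + (6.28)² + (0.52)² + (4.67)² + (0.19)² + (0.56)² = 263.9143.
Posterior: Inv-Gamma(6.9 + 12/2, 4.9 + 263.9143/2) = Inv-Gamma(12.90, 136.85715).
Mode = β/(α+1) = 136.85715/13.90 = 9.8458.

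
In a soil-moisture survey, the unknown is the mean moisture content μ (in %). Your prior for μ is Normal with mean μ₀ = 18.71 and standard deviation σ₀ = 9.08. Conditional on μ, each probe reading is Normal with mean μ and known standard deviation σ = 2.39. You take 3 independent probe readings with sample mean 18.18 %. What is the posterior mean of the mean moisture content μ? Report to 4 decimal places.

18.1920

For Normal data with known variance σ², a Normal(μ₀, σ₀²) prior on μ is conjugate. Posterior precision = 1/σ₀² + n/σ²; posterior mean is the precision-weighted average of μ₀ and x̄.
n·x̄ = 3·18.18 = 54.54.
σ₀² = 9.08² = 82.4464, σ² = 2.39² = 5.7121; σ² + n·σ₀² = 5.7121 + 3·82.4464 = 253.0513.
Posterior mean = (μ₀/σ₀² + n·x̄/σ²)/(1/σ₀² + n/σ²) = (σ²·μ₀ + σ₀²·n·x̄)/(σ² + n·σ₀²) = (5.7121·18.71 + 82.4464·54.54)/253.0513 = 4603.500047/253.0513 = 18.1920.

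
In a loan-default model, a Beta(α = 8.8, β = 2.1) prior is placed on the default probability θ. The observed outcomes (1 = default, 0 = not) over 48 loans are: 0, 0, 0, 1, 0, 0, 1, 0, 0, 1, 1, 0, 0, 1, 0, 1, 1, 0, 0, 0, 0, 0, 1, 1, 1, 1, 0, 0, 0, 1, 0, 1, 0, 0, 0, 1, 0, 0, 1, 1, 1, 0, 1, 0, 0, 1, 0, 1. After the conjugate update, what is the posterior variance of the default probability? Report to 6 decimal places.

0.004172

The Beta prior is conjugate to a Binomial/Bernoulli likelihood; the update adds successes to α and failures to β.
Posterior: Beta(α+k, β+n−k) = Beta(8.8+20, 2.1+28) = Beta(28.8, 30.1).
Var = αβ/((α+β)²(α+β+1)) = 28.8·30.1/(58.9²·59.9) = 0.004172.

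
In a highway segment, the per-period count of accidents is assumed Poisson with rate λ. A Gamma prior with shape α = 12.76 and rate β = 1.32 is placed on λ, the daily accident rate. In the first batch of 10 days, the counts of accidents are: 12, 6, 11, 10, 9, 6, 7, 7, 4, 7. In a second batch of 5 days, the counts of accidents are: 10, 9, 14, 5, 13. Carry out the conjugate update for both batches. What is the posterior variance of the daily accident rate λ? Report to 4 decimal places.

0.5360

With a Gamma(shape α, rate β) prior, the Poisson likelihood is conjugate: the posterior is Gamma(α + ΣXᵢ, β + n).
Batch 1: sum of counts S = 79 over n = 10 days.
After batch 1: Gamma(α+S, β+n) = Gamma(12.76+79, 1.32+10) = Gamma(91.76, 11.32).
Batch 2: sum of counts S = 51 over n = 5 days.
After batch 2: Gamma(α+S, β+n) = Gamma(91.76+51, 11.32+5) = Gamma(142.76, 16.32).
Var = α/β² = 142.76/16.32² = 0.5360.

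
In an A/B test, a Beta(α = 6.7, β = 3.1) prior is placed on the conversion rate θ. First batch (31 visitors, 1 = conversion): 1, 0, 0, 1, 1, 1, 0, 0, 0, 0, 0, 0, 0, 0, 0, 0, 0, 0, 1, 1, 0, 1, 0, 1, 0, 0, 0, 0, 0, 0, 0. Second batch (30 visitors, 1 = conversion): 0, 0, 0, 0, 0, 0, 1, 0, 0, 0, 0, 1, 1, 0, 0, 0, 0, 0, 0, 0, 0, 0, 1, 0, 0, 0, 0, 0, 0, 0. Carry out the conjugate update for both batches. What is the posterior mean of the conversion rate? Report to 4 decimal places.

The Beta prior is conjugate to a Binomial/Bernoulli likelihood; the update adds successes to α and failures to β.
After batch 1: Beta(6.7+8, 3.1+23) = Beta(14.7, 26.1).
After batch 2: Beta(14.7+4, 26.1+26) = Beta(18.7, 52.1).
Posterior mean = α/(α+β) = 18.7/70.8 = 0.2641.

0.2641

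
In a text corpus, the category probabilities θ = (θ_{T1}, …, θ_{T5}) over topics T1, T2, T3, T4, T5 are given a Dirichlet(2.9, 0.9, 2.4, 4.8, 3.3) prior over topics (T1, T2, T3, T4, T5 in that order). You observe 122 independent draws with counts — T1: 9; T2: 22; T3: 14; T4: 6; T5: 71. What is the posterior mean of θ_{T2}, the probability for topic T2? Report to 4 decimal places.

The Dirichlet prior is conjugate to the Multinomial likelihood: each posterior αⱼ = prior αⱼ + observed count nⱼ.
Posterior concentration: (11.9, 22.9, 16.4, 10.8, 74.3), total = 136.3.
E[θ_{T2}|data] = α_{T2}/Σα = 22.9/136.3 = 0.1680.

0.1680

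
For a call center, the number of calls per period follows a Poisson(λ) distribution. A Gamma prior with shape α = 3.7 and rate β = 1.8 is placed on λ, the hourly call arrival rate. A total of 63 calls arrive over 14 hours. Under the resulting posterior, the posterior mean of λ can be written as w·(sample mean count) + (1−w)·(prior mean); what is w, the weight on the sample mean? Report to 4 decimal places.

0.8861

With a Gamma(shape α, rate β) prior, the Poisson likelihood is conjugate: the posterior is Gamma(α + ΣXᵢ, β + n).
Posterior mean = (α₀+S)/(β₀+n) = [n/(β₀+n)]·(S/n) + [β₀/(β₀+n)]·(α₀/β₀), so only n and β₀ enter the weight.
Weight on data w = n/(β₀+n) = 14/(1.8+14) = 14/15.8 = 0.8861.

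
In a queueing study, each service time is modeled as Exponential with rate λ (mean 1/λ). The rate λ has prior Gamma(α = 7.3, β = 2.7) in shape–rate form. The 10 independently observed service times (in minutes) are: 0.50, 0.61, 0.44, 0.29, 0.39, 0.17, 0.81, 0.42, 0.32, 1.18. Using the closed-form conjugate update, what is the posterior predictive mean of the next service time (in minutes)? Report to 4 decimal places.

With a Gamma(shape α, rate β) prior on the exponential rate λ, the posterior after n observations with total T = Σxᵢ is Gamma(α+n, β+T).
Sum of observations T = 5.13 minutes; n = 10.
Posterior: Gamma(7.3+10, 2.7+5.13) = Gamma(17.3, 7.83).
The predictive distribution for the next observation is Lomax; its mean is β/(α−1) = 7.83/16.3 = 0.4804.

0.4804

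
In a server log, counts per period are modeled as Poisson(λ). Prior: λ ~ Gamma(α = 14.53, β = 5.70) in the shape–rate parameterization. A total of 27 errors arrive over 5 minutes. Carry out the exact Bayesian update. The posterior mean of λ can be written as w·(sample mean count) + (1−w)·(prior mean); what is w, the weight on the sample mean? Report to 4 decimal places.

With a Gamma(shape α, rate β) prior, the Poisson likelihood is conjugate: the posterior is Gamma(α + ΣXᵢ, β + n).
Posterior mean = (α₀+S)/(β₀+n) = [n/(β₀+n)]·(S/n) + [β₀/(β₀+n)]·(α₀/β₀), so only n and β₀ enter the weight.
Weight on data w = n/(β₀+n) = 5/(5.70+5) = 5/10.70 = 0.4673.

0.4673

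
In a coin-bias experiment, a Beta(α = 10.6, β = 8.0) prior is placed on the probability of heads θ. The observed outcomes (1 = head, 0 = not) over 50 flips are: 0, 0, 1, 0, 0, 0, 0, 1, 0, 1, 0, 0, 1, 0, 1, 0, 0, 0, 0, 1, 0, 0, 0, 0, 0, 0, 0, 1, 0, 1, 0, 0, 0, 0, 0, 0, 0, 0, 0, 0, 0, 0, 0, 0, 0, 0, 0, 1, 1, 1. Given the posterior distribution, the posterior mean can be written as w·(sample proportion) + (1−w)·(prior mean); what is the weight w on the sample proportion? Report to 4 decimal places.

0.7289

The Beta prior is conjugate to a Binomial/Bernoulli likelihood; the update adds successes to α and failures to β.
Posterior mean = (α₀+k)/(α₀+β₀+n) = [n/(α₀+β₀+n)]·(k/n) + [(α₀+β₀)/(α₀+β₀+n)]·α₀/(α₀+β₀), so only n and the prior enter the weight.
The weight on the data is w = n/(α₀+β₀+n) = 50/(10.6+8.0+50) = 50/68.6 = 0.7289.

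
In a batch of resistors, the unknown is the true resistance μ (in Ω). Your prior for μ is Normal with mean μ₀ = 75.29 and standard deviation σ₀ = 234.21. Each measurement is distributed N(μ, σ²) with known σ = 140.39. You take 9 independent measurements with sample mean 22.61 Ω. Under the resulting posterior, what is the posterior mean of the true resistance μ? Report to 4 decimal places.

24.6324

For Normal data with known variance σ², a Normal(μ₀, σ₀²) prior on μ is conjugate. Posterior precision = 1/σ₀² + n/σ²; posterior mean is the precision-weighted average of μ₀ and x̄.
n·x̄ = 9·22.61 = 203.49.
σ₀² = 234.21² = 54854.3241, σ² = 140.39² = 19709.3521; σ² + n·σ₀² = 19709.3521 + 9·54854.3241 = 513398.269.
Posterior mean = (μ₀/σ₀² + n·x̄/σ²)/(1/σ₀² + n/σ²) = (σ²·μ₀ + σ₀²·n·x̄)/(σ² + n·σ₀²) = (19709.3521·75.29 + 54854.3241·203.49)/513398.269 = 12646223.530718/513398.269 = 24.6324.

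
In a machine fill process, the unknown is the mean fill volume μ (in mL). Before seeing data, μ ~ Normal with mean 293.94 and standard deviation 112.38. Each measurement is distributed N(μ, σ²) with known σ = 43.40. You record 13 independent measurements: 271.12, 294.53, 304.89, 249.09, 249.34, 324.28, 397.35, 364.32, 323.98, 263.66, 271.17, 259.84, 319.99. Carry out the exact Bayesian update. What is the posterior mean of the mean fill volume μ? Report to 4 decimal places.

299.4415

For Normal data with known variance σ², a Normal(μ₀, σ₀²) prior on μ is conjugate. Posterior precision = 1/σ₀² + n/σ²; posterior mean is the precision-weighted average of μ₀ and x̄.
Σxᵢ = 271.12 + 294.53 + 304.89 + 249.09 + 249.34 + 324.28 + 397.35 + 364.32 + 323.98 + 263.66 + 271.17 + 259.84 + 319.99 = 3893.56, so n·x̄ = 3893.56.
σ₀² = 112.38² = 12629.2644, σ² = 43.40² = 1883.56; σ² + n·σ₀² = 1883.56 + 13·12629.2644 = 166063.9972.
Posterior mean = (μ₀/σ₀² + n·x̄/σ²)/(1/σ₀² + n/σ²) = (σ²·μ₀ + σ₀²·n·x̄)/(σ² + n·σ₀²) = (1883.56·293.94 + 12629.2644·3893.56)/166063.9972 = 49726452.323664/166063.9972 = 299.4415.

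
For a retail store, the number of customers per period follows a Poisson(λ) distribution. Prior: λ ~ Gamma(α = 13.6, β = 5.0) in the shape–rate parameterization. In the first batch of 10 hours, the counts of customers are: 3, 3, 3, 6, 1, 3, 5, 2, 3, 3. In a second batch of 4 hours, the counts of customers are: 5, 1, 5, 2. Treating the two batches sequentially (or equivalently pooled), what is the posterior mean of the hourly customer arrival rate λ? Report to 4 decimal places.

3.0842

With a Gamma(shape α, rate β) prior, the Poisson likelihood is conjugate: the posterior is Gamma(α + ΣXᵢ, β + n).
Batch 1: sum of counts S = 32 over n = 10 hours.
After batch 1: Gamma(α+S, β+n) = Gamma(13.6+32, 5.0+10) = Gamma(45.6, 15.0).
Batch 2: sum of counts S = 13 over n = 4 hours.
After batch 2: Gamma(α+S, β+n) = Gamma(45.6+13, 15.0+4) = Gamma(58.6, 19.0).
Posterior mean = α/β = 58.6/19.0 = 3.0842.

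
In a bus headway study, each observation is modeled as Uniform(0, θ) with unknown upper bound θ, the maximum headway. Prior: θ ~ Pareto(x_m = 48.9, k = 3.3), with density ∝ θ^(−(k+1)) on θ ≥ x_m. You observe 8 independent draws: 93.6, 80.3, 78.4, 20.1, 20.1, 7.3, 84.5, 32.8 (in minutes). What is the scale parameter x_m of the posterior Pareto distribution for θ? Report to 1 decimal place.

A Pareto(scale x_m, shape k) prior on the upper bound θ of Uniform(0, θ) is conjugate: posterior is Pareto(max(x_m, max xᵢ), k + n).
Sample maximum = 93.6; prior scale x_m = 48.9 → posterior scale = max = 93.6.
Posterior shape = 3.3 + 8 = 11.3.
Posterior scale x_m = 93.6.

93.6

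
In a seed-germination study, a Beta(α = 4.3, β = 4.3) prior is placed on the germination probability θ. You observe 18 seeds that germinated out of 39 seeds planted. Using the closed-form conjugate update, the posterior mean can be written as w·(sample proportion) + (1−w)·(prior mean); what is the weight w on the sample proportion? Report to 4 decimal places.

The Beta prior is conjugate to a Binomial/Bernoulli likelihood; the update adds successes to α and failures to β.
Posterior mean = (α₀+k)/(α₀+β₀+n) = [n/(α₀+β₀+n)]·(k/n) + [(α₀+β₀)/(α₀+β₀+n)]·α₀/(α₀+β₀), so only n and the prior enter the weight.
The weight on the data is w = n/(α₀+β₀+n) = 39/(4.3+4.3+39) = 39/47.6 = 0.8193.

0.8193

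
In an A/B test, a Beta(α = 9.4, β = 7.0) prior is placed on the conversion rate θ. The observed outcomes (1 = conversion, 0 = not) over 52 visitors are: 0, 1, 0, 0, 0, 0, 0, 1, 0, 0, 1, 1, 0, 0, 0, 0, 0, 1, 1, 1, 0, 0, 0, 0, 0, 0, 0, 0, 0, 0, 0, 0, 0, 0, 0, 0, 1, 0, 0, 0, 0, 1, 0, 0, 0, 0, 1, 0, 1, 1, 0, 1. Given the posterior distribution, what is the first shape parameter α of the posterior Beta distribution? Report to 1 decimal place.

The Beta prior is conjugate to a Binomial/Bernoulli likelihood; the update adds successes to α and failures to β.
Posterior: Beta(α+k, β+n−k) = Beta(9.4+13, 7.0+39) = Beta(22.4, 46.0).
Posterior α = 22.4.

22.4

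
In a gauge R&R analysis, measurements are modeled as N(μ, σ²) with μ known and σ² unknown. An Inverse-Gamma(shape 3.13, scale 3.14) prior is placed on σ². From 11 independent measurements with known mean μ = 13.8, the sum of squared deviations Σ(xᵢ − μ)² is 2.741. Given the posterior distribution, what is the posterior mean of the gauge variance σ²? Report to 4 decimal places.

With known mean μ and an Inverse-Gamma(α, β) prior on σ², the Normal likelihood is conjugate: posterior is Inv-Gamma(α + n/2, β + Σ(xᵢ−μ)²/2).
Posterior: Inv-Gamma(3.13 + 11/2, 3.14 + 2.741/2) = Inv-Gamma(8.63, 4.5105).
E[σ²|data] = β/(α−1) = 4.5105/7.63 = 0.5912.

0.5912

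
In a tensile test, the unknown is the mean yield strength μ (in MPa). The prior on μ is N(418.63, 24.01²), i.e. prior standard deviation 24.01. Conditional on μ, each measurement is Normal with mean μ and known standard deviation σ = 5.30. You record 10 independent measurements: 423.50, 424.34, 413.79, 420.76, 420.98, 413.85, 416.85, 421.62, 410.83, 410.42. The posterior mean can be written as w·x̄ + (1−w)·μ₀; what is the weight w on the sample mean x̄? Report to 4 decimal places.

0.9952

For Normal data with known variance σ², a Normal(μ₀, σ₀²) prior on μ is conjugate. Posterior precision = 1/σ₀² + n/σ²; posterior mean is the precision-weighted average of μ₀ and x̄.
σ₀² = 24.01² = 576.4801, σ² = 5.30² = 28.09. Prior precision 1/σ₀² = 1/576.4801; data precision n/σ² = 10/28.09.
w = (n/σ²)/(1/σ₀² + n/σ²) = n·σ₀²/(σ² + n·σ₀²) = 10·576.4801/(28.09 + 10·576.4801) = 5764.801/5792.891 = 0.9952.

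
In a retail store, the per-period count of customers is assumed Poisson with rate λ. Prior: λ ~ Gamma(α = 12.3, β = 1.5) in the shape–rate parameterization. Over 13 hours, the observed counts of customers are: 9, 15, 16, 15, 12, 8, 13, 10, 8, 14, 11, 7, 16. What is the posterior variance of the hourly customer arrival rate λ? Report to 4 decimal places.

0.7910

With a Gamma(shape α, rate β) prior, the Poisson likelihood is conjugate: the posterior is Gamma(α + ΣXᵢ, β + n).
Sum of counts S = 154 over n = 13 hours.
Posterior: Gamma(α+S, β+n) = Gamma(12.3+154, 1.5+13) = Gamma(166.3, 14.5).
Var = α/β² = 166.3/14.5² = 0.7910.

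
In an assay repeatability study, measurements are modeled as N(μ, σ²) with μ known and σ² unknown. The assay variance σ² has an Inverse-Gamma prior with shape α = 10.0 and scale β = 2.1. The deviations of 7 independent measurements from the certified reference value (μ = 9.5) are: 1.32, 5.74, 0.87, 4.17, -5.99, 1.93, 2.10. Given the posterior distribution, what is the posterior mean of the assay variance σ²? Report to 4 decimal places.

4.0420

With known mean μ and an Inverse-Gamma(α, β) prior on σ², the Normal likelihood is conjugate: posterior is Inv-Gamma(α + n/2, β + Σ(xᵢ−μ)²/2).
Σ(xᵢ−μ)² = (1.32)² + (5.74)² + (0.87)² + (4.17)² + (-5.99)² + (1.93)² + (2.10)² = 96.8508.
Posterior: Inv-Gamma(10.0 + 7/2, 2.1 + 96.8508/2) = Inv-Gamma(13.50, 50.52540).
E[σ²|data] = β/(α−1) = 50.52540/12.50 = 4.0420.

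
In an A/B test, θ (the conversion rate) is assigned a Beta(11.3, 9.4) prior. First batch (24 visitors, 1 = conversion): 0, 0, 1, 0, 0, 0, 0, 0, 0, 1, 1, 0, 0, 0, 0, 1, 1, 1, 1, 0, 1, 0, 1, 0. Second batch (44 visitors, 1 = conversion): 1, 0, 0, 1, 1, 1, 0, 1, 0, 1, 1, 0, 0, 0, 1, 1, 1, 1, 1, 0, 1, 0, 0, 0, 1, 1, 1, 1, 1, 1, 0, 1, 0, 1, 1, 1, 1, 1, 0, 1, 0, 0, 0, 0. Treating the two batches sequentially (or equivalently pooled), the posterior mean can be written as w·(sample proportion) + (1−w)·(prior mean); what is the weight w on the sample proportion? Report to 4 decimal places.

0.7666

The Beta prior is conjugate to a Binomial/Bernoulli likelihood; the update adds successes to α and failures to β.
Total number of visitors: n = 24 + 44 = 68.
Posterior mean = (α₀+k)/(α₀+β₀+n) = [n/(α₀+β₀+n)]·(k/n) + [(α₀+β₀)/(α₀+β₀+n)]·α₀/(α₀+β₀), so only n and the prior enter the weight.
The weight on the data is w = n/(α₀+β₀+n) = 68/(11.3+9.4+68) = 68/88.7 = 0.7666.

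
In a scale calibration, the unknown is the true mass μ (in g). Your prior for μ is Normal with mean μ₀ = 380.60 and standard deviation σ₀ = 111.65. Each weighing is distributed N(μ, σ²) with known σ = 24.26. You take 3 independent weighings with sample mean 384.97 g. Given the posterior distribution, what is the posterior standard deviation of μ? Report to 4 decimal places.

13.8976

For Normal data with known variance σ², a Normal(μ₀, σ₀²) prior on μ is conjugate. Posterior precision = 1/σ₀² + n/σ²; posterior mean is the precision-weighted average of μ₀ and x̄.
σ₀² = 111.65² = 12465.7225, σ² = 24.26² = 588.5476; σ² + n·σ₀² = 588.5476 + 3·12465.7225 = 37985.7151.
Posterior precision = 1/σ₀² + n/σ² = 1/12465.7225 + 3/588.5476 = (σ² + n·σ₀²)/(σ₀²σ²) = 37985.7151/(12465.7225·588.5476); posterior variance σₙ² = σ₀²σ²/(σ² + n·σ₀²) = 12465.7225·588.5476/37985.7151 = 193.142897.
Posterior SD = √σₙ² = √(12465.7225·588.5476/37985.7151) = 13.8976.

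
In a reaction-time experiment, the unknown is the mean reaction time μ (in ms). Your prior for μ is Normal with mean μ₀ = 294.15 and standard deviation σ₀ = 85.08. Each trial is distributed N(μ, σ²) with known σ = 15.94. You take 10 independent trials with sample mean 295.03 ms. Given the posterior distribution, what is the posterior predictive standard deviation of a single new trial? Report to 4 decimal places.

For Normal data with known variance σ², a Normal(μ₀, σ₀²) prior on μ is conjugate. Posterior precision = 1/σ₀² + n/σ²; posterior mean is the precision-weighted average of μ₀ and x̄.
σ₀² = 85.08² = 7238.6064, σ² = 15.94² = 254.0836; σ² + n·σ₀² = 254.0836 + 10·7238.6064 = 72640.1476.
Posterior precision = 1/σ₀² + n/σ² = 1/7238.6064 + 10/254.0836 = (σ² + n·σ₀²)/(σ₀²σ²) = 72640.1476/(7238.6064·254.0836); posterior variance σₙ² = σ₀²σ²/(σ² + n·σ₀²) = 7238.6064·254.0836/72640.1476 = 25.319486.
Predictive variance for one new observation = σₙ² + σ² = 7238.6064·254.0836/72640.1476 + 254.0836 = σ²·(σ₀² + 72640.1476)/72640.1476 = 254.0836·79878.754/72640.1476 = 279.403086; SD = √(254.0836·79878.754/72640.1476) = 16.7154.

16.7154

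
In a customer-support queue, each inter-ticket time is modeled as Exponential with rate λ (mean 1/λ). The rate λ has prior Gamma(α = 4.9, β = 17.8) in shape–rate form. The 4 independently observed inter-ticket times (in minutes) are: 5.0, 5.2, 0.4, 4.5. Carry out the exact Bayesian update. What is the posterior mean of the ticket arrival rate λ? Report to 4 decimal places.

0.2705

With a Gamma(shape α, rate β) prior on the exponential rate λ, the posterior after n observations with total T = Σxᵢ is Gamma(α+n, β+T).
Sum of observations T = 15.1 minutes; n = 4.
Posterior: Gamma(4.9+4, 17.8+15.1) = Gamma(8.9, 32.9).
Posterior mean of λ = α/β = 8.9/32.9 = 0.2705.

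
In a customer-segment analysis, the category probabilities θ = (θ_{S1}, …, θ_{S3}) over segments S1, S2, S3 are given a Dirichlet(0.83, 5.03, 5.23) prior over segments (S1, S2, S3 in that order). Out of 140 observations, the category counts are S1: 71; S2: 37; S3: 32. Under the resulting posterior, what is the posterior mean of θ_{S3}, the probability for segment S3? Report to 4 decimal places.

The Dirichlet prior is conjugate to the Multinomial likelihood: each posterior αⱼ = prior αⱼ + observed count nⱼ.
Posterior concentration: (71.83, 42.03, 37.23), total = 151.09.
E[θ_{S3}|data] = α_{S3}/Σα = 37.23/151.09 = 0.2464.

0.2464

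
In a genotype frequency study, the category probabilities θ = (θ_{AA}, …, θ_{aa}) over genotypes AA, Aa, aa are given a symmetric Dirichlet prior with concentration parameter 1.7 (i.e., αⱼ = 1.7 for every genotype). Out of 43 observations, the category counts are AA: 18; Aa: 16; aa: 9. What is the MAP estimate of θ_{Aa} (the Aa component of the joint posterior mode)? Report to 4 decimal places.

0.3703

The Dirichlet prior is conjugate to the Multinomial likelihood: each posterior αⱼ = prior αⱼ + observed count nⱼ.
Posterior concentration: (19.7, 17.7, 10.7), total = 48.1.
Joint mode component: (α_{Aa}−1)/(Σα−K) = 16.7/45.1 = 0.3703.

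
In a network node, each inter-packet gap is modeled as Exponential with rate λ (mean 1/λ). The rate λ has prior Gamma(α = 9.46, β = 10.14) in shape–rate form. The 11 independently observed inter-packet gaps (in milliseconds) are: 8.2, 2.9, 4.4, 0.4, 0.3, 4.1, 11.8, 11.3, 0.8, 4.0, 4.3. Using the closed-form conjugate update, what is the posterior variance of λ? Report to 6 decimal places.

With a Gamma(shape α, rate β) prior on the exponential rate λ, the posterior after n observations with total T = Σxᵢ is Gamma(α+n, β+T).
Sum of observations T = 52.5 milliseconds; n = 11.
Posterior: Gamma(9.46+11, 10.14+52.5) = Gamma(20.46, 62.64).
Var = α/β² = 0.005214.

0.005214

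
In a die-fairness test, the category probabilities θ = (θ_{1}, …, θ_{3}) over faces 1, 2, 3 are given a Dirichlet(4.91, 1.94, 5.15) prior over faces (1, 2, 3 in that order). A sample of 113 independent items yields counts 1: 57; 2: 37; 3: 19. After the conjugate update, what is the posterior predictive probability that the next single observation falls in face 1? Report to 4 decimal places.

0.4953

The Dirichlet prior is conjugate to the Multinomial likelihood: each posterior αⱼ = prior αⱼ + observed count nⱼ.
Posterior concentration: (61.91, 38.94, 24.15), total = 125.00.
P(next = 1 | data) = α_{1}/Σα = 0.4953.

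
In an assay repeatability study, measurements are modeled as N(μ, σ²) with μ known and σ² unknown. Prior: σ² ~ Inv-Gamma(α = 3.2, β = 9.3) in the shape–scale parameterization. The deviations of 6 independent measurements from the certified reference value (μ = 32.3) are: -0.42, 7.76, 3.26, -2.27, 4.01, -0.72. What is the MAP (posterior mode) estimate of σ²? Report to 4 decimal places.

With known mean μ and an Inverse-Gamma(α, β) prior on σ², the Normal likelihood is conjugate: posterior is Inv-Gamma(α + n/2, β + Σ(xᵢ−μ)²/2).
Σ(xᵢ−μ)² = (-0.42)² + (7.76)² + (3.26)² + (-2.27)² + (4.01)² + (-0.72)² = 92.7730.
Posterior: Inv-Gamma(3.2 + 6/2, 9.3 + 92.7730/2) = Inv-Gamma(6.20, 55.68650).
Mode = β/(α+1) = 55.68650/7.20 = 7.7342.

7.7342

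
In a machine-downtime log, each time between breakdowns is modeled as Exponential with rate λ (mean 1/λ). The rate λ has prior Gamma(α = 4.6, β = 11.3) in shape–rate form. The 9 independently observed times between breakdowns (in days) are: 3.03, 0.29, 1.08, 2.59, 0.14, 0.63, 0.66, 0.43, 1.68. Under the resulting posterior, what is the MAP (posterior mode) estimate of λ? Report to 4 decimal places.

0.5772

With a Gamma(shape α, rate β) prior on the exponential rate λ, the posterior after n observations with total T = Σxᵢ is Gamma(α+n, β+T).
Sum of observations T = 10.53 days; n = 9.
Posterior: Gamma(4.6+9, 11.3+10.53) = Gamma(13.6, 21.83).
Mode = (α−1)/β = 0.5772.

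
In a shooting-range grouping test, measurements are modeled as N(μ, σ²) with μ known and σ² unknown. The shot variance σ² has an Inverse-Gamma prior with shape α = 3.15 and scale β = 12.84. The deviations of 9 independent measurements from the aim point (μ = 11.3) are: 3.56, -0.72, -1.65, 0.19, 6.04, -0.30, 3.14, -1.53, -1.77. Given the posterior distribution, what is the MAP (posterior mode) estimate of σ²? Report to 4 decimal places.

5.4067

With known mean μ and an Inverse-Gamma(α, β) prior on σ², the Normal likelihood is conjugate: posterior is Inv-Gamma(α + n/2, β + Σ(xᵢ−μ)²/2).
Σ(xᵢ−μ)² = (3.56)² + (-0.72)² + (-1.65)² + (0.19)² + (6.04)² + (-0.30)² + (3.14)² + (-1.53)² + (-1.77)² = 67.8556.
Posterior: Inv-Gamma(3.15 + 9/2, 12.84 + 67.8556/2) = Inv-Gamma(7.65, 46.76780).
Mode = β/(α+1) = 46.76780/8.65 = 5.4067.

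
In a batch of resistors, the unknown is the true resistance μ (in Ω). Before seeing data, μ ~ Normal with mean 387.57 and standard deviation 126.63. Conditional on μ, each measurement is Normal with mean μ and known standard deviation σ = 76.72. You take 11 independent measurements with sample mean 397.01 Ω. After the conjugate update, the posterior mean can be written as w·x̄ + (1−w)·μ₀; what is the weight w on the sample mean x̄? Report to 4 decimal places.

0.9677

For Normal data with known variance σ², a Normal(μ₀, σ₀²) prior on μ is conjugate. Posterior precision = 1/σ₀² + n/σ²; posterior mean is the precision-weighted average of μ₀ and x̄.
σ₀² = 126.63² = 16035.1569, σ² = 76.72² = 5885.9584. Prior precision 1/σ₀² = 1/16035.1569; data precision n/σ² = 11/5885.9584.
w = (n/σ²)/(1/σ₀² + n/σ²) = n·σ₀²/(σ² + n·σ₀²) = 11·16035.1569/(5885.9584 + 11·16035.1569) = 176386.7259/182272.6843 = 0.9677.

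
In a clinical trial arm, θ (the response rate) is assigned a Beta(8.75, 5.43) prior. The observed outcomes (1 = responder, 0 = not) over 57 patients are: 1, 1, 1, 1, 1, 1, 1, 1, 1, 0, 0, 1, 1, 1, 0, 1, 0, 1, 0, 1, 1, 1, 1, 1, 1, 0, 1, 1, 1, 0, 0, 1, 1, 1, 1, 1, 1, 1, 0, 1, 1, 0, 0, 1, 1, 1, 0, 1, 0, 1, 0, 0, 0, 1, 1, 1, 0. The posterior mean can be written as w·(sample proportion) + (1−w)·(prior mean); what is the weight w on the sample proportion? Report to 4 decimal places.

The Beta prior is conjugate to a Binomial/Bernoulli likelihood; the update adds successes to α and failures to β.
Posterior mean = (α₀+k)/(α₀+β₀+n) = [n/(α₀+β₀+n)]·(k/n) + [(α₀+β₀)/(α₀+β₀+n)]·α₀/(α₀+β₀), so only n and the prior enter the weight.
The weight on the data is w = n/(α₀+β₀+n) = 57/(8.75+5.43+57) = 57/71.18 = 0.8008.

0.8008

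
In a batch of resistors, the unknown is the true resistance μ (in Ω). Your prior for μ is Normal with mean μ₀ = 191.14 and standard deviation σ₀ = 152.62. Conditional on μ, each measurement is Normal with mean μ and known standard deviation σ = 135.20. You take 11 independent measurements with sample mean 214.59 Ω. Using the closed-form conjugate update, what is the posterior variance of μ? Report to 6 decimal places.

For Normal data with known variance σ², a Normal(μ₀, σ₀²) prior on μ is conjugate. Posterior precision = 1/σ₀² + n/σ²; posterior mean is the precision-weighted average of μ₀ and x̄.
σ₀² = 152.62² = 23292.8644, σ² = 135.20² = 18279.04; σ² + n·σ₀² = 18279.04 + 11·23292.8644 = 274500.5484.
Posterior precision = 1/σ₀² + n/σ² = 1/23292.8644 + 11/18279.04 = (σ² + n·σ₀²)/(σ₀²σ²) = 274500.5484/(23292.8644·18279.04); posterior variance σₙ² = σ₀²σ²/(σ² + n·σ₀²) = 23292.8644·18279.04/274500.5484 = 1551.075954.

1551.075954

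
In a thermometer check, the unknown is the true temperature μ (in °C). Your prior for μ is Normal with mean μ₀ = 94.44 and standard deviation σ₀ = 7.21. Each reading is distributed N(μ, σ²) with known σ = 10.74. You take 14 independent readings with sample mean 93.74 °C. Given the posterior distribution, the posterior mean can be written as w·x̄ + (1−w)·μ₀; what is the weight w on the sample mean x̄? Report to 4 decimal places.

0.8632

For Normal data with known variance σ², a Normal(μ₀, σ₀²) prior on μ is conjugate. Posterior precision = 1/σ₀² + n/σ²; posterior mean is the precision-weighted average of μ₀ and x̄.
σ₀² = 7.21² = 51.9841, σ² = 10.74² = 115.3476. Prior precision 1/σ₀² = 1/51.9841; data precision n/σ² = 14/115.3476.
w = (n/σ²)/(1/σ₀² + n/σ²) = n·σ₀²/(σ² + n·σ₀²) = 14·51.9841/(115.3476 + 14·51.9841) = 727.7774/843.125 = 0.8632.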